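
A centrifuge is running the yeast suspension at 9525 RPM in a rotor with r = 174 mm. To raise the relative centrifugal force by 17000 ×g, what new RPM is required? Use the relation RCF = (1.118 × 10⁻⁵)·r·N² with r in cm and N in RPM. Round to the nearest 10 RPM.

≈ 13350 RPM

r = 174 mm = 17.4 cm
Current RCF = 1.118 × 10⁻⁵ × 17.4 × (9525)² = 1.118 × 10⁻⁵ × 17.4 × 90,725,625 ≈ 17,649 × g
Target RCF = 17,649 + 17,000 = 34,649 × g
N² = 34,649 / (19.4532 × 10⁻⁵) = 178,114,655
N ≈ √178,114,655 ≈ 13,346.0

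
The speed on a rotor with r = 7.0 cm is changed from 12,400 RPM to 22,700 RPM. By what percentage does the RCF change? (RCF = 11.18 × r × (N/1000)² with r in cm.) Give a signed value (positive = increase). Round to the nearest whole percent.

+235%

RCF ∝ N², so the ratio is (22700/12400)² = (1.830645)² = 3.3513.
Change = 3.3513 − 1 = +2.3513 → +235.1%.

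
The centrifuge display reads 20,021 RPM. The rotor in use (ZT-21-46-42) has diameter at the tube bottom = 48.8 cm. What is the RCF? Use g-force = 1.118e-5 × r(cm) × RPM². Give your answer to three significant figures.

109000 g

r = 48.8 / 2 = 24.4 cm
RCF = 1.118 × 10⁻⁵ × 24.4 × (20021)² = 1.118 × 10⁻⁵ × 24.4 × 400,840,441 ≈ 109,346.1 × g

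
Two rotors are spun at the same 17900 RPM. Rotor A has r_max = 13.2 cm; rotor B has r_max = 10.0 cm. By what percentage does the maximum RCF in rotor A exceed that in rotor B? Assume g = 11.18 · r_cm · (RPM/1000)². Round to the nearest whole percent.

At equal RPM, RCF scales linearly with r: ratio = 13.2 / 10.0 = 1.3200.
So rotor A delivers 32.0% more g-force.

32%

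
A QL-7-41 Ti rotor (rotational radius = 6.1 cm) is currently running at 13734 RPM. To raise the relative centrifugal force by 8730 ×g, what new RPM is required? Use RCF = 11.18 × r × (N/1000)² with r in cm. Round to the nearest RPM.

N₂ ≈ 17794 RPM

Current RCF = 11.18 × 6.1 × (13.734)² = 11.18 × 6.1 × 188.622756 ≈ 12,863.7 × g
Target RCF = 12,863.7 + 8,730 = 21,593.7 × g
(N/1000)² = 21,593.7 / 68.198 = 316.6325
N = 1000 × √316.6325 ≈ 17,794.2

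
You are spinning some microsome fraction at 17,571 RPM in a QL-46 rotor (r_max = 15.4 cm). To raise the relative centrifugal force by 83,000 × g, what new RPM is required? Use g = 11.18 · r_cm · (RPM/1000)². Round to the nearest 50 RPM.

≈ 28100 RPM

Current RCF = 11.18 × 15.4 × (17.571)² = 11.18 × 15.4 × 308.740041 ≈ 53,156.4 × g
Target RCF = 53,156.4 + 83,000 = 136,156.4 × g
(N/1000)² = 136,156.4 / 172.172 = 790.8162
N = 1000 × √790.8162 ≈ 28,121.5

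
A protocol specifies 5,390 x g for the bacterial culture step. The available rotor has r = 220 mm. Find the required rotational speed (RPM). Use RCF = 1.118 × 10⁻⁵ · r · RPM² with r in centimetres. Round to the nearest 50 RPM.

≈ 4700 RPM

r = 220 mm = 22.0 cm
RCF = 1.118 × 10⁻⁵ × r × N²
5,390 = 1.118 × 10⁻⁵ × 22 × N²
N² = 5,390 / (24.596 × 10⁻⁵) = 21,914,132
N ≈ √21,914,132 ≈ 4,681.3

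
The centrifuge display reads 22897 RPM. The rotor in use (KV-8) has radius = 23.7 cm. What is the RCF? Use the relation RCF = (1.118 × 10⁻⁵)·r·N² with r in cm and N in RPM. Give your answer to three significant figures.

RCF ≈ 139000 x g

RCF = 1.118 × 10⁻⁵ × 23.7 × (22897)² = 1.118 × 10⁻⁵ × 23.7 × 524,272,609 ≈ 138,914.4 × g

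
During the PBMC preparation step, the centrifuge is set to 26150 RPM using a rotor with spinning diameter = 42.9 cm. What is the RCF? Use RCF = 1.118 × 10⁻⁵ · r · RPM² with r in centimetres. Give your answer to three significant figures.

RCF ≈ 164000 × g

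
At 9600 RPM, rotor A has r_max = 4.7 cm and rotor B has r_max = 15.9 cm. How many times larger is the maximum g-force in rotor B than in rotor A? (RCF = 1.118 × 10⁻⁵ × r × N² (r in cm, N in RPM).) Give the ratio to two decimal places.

3.38

At fixed N, RCF ∝ r, so RCF_B/RCF_A = r_B/r_A = 15.9 / 4.7 = 3.3830.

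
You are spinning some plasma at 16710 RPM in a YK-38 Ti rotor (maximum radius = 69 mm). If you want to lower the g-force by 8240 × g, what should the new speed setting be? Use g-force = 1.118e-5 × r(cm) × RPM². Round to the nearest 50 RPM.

r = 69 mm = 6.9 cm
Current RCF = 1.118 × 10⁻⁵ × 6.9 × (16710)² = 1.118 × 10⁻⁵ × 6.9 × 279,224,100 ≈ 21,539.9 × g
Target RCF = 21,539.9 − 8,240 = 13,299.9 × g
N² = 13,299.9 / (7.7142 × 10⁻⁵) = 172,408,027
N ≈ √172,408,027 ≈ 13,130.4

≈ 13150 RPM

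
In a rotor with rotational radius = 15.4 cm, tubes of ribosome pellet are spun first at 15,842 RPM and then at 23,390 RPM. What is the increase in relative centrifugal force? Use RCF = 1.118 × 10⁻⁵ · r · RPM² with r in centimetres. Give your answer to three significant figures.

RCF₁ = 1.118 × 10⁻⁵ × 15.4 × (15842)² = 1.118 × 10⁻⁵ × 15.4 × 250,968,964 ≈ 43,209.8 × g
RCF₂ = 1.118 × 10⁻⁵ × 15.4 × (23390)² = 1.118 × 10⁻⁵ × 15.4 × 547,092,100 ≈ 94,193.9 × g
Increase = 94,193.9 − 43,209.8 = 50,984.1

51000 × g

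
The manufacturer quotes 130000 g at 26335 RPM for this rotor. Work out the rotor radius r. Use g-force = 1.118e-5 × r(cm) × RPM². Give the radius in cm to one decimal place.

RCF = 1.118 × 10⁻⁵ × r × N²
130000 = 1.118 × 10⁻⁵ × r × (26335)²
r = 130000 / (1.118 × 10⁻⁵ × 693,532,225) = 130000 / 7753.69 ≈ 16.766 cm

≈ 16.8 cm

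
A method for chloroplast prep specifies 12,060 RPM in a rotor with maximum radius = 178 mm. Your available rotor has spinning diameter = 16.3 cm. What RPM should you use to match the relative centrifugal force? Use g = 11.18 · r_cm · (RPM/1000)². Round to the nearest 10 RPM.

≈ 17820 RPM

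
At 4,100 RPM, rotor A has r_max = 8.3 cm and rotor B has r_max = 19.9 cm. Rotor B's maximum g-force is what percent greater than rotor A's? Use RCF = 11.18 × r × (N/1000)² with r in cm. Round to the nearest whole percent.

140%

At equal RPM, RCF scales linearly with r: ratio = 19.9 / 8.3 = 2.3976.
So rotor B delivers 139.8% more g-force.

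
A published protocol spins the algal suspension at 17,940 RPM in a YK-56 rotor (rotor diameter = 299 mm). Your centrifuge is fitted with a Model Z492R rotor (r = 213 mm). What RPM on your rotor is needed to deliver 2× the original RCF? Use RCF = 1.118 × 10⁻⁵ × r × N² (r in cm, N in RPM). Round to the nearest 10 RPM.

≈ 21260 RPM

Original rotor: r = 299 mm / 2 = 149.5 mm = 14.95 cm
RCF_original = 1.118 × 10⁻⁵ × 14.95 × (17940)² = 1.118 × 10⁻⁵ × 14.95 × 321,843,600 ≈ 53,793.3 × g
Target RCF = 2 × 53,793.3 ≈ 107,586.6 × g
Your rotor: r = 213 mm = 21.3 cm
107,586.6 = 1.118 × 10⁻⁵ × 21.3 × N²
N² = 107,586.6 / (23.8134 × 10⁻⁵) = 451,790,169
N ≈ √451,790,169 ≈ 21,255.4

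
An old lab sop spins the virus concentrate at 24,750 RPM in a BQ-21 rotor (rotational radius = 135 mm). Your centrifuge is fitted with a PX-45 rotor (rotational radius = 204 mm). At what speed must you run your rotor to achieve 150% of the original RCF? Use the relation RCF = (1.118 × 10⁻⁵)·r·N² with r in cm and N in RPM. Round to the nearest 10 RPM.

Original rotor: r = 135 mm = 13.5 cm
RCF_original = 1.118 × 10⁻⁵ × 13.5 × (24750)² = 1.118 × 10⁻⁵ × 13.5 × 612,562,500 ≈ 92,454.1 × g
Target RCF = 1.5 × 92,454.1 ≈ 138,681.2 × g
Your rotor: r = 204 mm = 20.4 cm
138,681.2 = 1.118 × 10⁻⁵ × 20.4 × N²
N² = 138,681.2 / (22.8072 × 10⁻⁵) = 608,058,859
N ≈ √608,058,859 ≈ 24,658.8

24660 RPM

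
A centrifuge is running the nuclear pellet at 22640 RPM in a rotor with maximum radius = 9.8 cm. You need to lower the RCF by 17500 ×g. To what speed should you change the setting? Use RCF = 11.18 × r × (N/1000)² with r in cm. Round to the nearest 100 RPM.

Current RCF = 11.18 × 9.8 × (22.64)² = 11.18 × 9.8 × 512.5696 ≈ 56,159.2 × g
Target RCF = 56,159.2 − 17,500 = 38,659.2 × g
(N/1000)² = 38,659.2 / 109.564 = 352.8458
N = 1000 × √352.8458 ≈ 18,784.2

18800 RPM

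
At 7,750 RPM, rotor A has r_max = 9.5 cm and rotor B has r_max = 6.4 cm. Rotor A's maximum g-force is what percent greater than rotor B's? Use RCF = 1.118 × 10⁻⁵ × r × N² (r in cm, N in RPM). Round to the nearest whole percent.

At equal RPM, RCF scales linearly with r: ratio = 9.5 / 6.4 = 1.4844.
So rotor A delivers 48.4% more g-force.

48%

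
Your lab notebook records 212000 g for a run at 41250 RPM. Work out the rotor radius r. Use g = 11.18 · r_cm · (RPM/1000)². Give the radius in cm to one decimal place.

r ≈ 11.1 cm

212000 = 11.18 × r × (41.25)²
r = 212000 / (11.18 × 1701.5625) = 212000 / 19023.47 ≈ 11.144 cm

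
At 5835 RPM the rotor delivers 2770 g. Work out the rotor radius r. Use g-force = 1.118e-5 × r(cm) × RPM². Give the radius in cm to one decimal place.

≈ 7.3 cm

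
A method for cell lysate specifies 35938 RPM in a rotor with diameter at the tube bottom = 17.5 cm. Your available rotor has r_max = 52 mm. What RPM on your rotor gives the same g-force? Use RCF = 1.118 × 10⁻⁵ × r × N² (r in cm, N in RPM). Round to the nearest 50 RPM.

Original rotor: r = 17.5 / 2 = 8.75 cm
RCF = 1.118 × 10⁻⁵ × r × N²
RCF_original = 1.118 × 10⁻⁵ × 8.75 × (35938)² = 1.118 × 10⁻⁵ × 8.75 × 1,291,539,844 ≈ 126,344.9 × g
Your rotor: r = 52 mm = 5.2 cm
126,344.9 = 1.118 × 10⁻⁵ × 5.2 × N²
N² = 126,344.9 / (5.8136 × 10⁻⁵) = 2,173,264,414
N ≈ √2,173,264,414 ≈ 46,618.3

≈ 46600 RPM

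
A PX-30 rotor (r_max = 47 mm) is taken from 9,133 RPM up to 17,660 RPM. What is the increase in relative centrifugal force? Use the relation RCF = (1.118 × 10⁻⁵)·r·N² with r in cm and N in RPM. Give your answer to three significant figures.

r = 47 mm = 4.7 cm
RCF₁ = 1.118 × 10⁻⁵ × 4.7 × (9133)² = 1.118 × 10⁻⁵ × 4.7 × 83,411,689 ≈ 4,383 × g
RCF₂ = 1.118 × 10⁻⁵ × 4.7 × (17660)² = 1.118 × 10⁻⁵ × 4.7 × 311,875,600 ≈ 16,387.8 × g
Increase = 16,387.8 − 4,383 = 12,004.8

≈ 12000 ×g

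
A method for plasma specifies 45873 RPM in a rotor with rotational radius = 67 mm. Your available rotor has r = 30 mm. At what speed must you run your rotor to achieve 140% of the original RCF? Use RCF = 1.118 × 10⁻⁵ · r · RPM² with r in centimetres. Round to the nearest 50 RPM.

Original rotor: r = 67 mm = 6.7 cm
RCF = 1.118 × 10⁻⁵ × r × N²
RCF_original = 1.118 × 10⁻⁵ × 6.7 × (45873)² = 1.118 × 10⁻⁵ × 6.7 × 2,104,332,129 ≈ 157,627.1 × g
Target RCF = 1.4 × 157,627.1 ≈ 220,677.9 × g
Your rotor: r = 30 mm = 3.0 cm
220,677.9 = 1.118 × 10⁻⁵ × 3 × N²
N² = 220,677.9 / (3.354 × 10⁻⁵) = 6,579,543,828
N ≈ √6,579,543,828 ≈ 81,114.4

81100 RPM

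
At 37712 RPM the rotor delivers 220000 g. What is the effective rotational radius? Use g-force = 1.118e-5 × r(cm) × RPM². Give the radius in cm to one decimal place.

220000 = 1.118 × 10⁻⁵ × r × (37712)²
r = 220000 / (1.118 × 10⁻⁵ × 1,422,194,944) = 220000 / 15900.14 ≈ 13.836 cm

r ≈ 13.8 cm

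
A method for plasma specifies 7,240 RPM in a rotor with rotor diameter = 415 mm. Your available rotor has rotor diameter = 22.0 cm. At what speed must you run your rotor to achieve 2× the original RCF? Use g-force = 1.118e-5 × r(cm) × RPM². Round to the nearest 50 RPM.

≈ 14050 RPM

Original rotor: r = 415 mm / 2 = 207.5 mm = 20.75 cm
RCF_original = 1.118 × 10⁻⁵ × 20.75 × (7240)² = 1.118 × 10⁻⁵ × 20.75 × 52,417,600 ≈ 12,160.1 × g
Target RCF = 2 × 12,160.1 ≈ 24,320.2 × g
Your rotor: r = 22.0 / 2 = 11 cm
24,320.2 = 1.118 × 10⁻⁵ × 11 × N²
N² = 24,320.2 / (12.298 × 10⁻⁵) = 197,757,359
N ≈ √197,757,359 ≈ 14,062.6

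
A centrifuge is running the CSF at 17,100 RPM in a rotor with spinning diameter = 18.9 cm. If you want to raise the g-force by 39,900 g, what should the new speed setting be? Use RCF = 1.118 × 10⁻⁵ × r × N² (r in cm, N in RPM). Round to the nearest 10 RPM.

N₂ ≈ 25890 RPM

r = 18.9 / 2 = 9.45 cm
Current RCF = 1.118 × 10⁻⁵ × 9.45 × (17100)² = 1.118 × 10⁻⁵ × 9.45 × 292,410,000 ≈ 30,893.4 × g
Target RCF = 30,893.4 + 39,900 = 70,793.4 × g
N² = 70,793.4 / (10.5651 × 10⁻⁵) = 670,068,433
N ≈ √670,068,433 ≈ 25,885.7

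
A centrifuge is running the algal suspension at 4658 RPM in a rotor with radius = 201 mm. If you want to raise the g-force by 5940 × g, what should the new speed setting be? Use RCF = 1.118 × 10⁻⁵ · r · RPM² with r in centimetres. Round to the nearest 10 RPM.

6940 RPM

r = 201 mm = 20.1 cm
Current RCF = 1.118 × 10⁻⁵ × 20.1 × (4658)² = 1.118 × 10⁻⁵ × 20.1 × 21,696,964 ≈ 4,875.7 × g
Target RCF = 4,875.7 + 5,940 = 10,815.7 × g
N² = 10,815.7 / (22.4718 × 10⁻⁵) = 48,130,101
N ≈ √48,130,101 ≈ 6,937.6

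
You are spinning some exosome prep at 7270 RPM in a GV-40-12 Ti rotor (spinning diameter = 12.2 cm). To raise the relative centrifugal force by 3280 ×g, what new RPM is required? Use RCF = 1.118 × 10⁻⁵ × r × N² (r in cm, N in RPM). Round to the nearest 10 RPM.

10050 RPM

r = 12.2 / 2 = 6.1 cm
Current RCF = 1.118 × 10⁻⁵ × 6.1 × (7270)² = 1.118 × 10⁻⁵ × 6.1 × 52,852,900 ≈ 3,604.5 × g
Target RCF = 3,604.5 + 3,280 = 6,884.5 × g
N² = 6,884.5 / (6.8198 × 10⁻⁵) = 100,948,708
N ≈ √100,948,708 ≈ 10,047.3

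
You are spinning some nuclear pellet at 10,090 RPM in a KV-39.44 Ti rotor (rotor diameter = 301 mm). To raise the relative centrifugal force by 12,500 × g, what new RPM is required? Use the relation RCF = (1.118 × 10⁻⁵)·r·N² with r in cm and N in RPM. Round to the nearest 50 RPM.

≈ 13250 RPM

r = 301 mm / 2 = 150.5 mm = 15.05 cm
Current RCF = 1.118 × 10⁻⁵ × 15.05 × (10090)² = 1.118 × 10⁻⁵ × 15.05 × 101,808,100 ≈ 17,130.1 × g
Target RCF = 17,130.1 + 12,500 = 29,630.1 × g
N² = 29,630.1 / (16.8259 × 10⁻⁵) = 176,098,158
N ≈ √176,098,158 ≈ 13,270.2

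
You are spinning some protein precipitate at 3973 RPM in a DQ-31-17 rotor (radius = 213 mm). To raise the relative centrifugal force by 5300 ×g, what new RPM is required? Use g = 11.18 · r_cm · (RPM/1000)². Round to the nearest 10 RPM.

≈ 6170 RPM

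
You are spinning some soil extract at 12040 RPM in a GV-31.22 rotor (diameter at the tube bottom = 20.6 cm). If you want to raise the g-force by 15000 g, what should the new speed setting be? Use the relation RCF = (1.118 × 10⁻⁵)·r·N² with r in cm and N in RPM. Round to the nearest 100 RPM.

r = 20.6 / 2 = 10.3 cm
Current RCF = 1.118 × 10⁻⁵ × 10.3 × (12040)² = 1.118 × 10⁻⁵ × 10.3 × 144,961,600 ≈ 16,692.9 × g
Target RCF = 16,692.9 + 15,000 = 31,692.9 × g
N² = 31,692.9 / (11.5154 × 10⁻⁵) = 275,221,877
N ≈ √275,221,877 ≈ 16,589.8

≈ 16600 RPM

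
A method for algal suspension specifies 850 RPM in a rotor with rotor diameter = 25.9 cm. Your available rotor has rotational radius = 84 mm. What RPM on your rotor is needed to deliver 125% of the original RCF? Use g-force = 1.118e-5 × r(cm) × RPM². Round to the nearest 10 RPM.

≈ 1180 RPM

Original rotor: r = 25.9 / 2 = 12.95 cm
RCF_original = 1.118 × 10⁻⁵ × 12.95 × (850)² = 1.118 × 10⁻⁵ × 12.95 × 722,500 ≈ 104.6 × g
Target RCF = 1.25 × 104.6 ≈ 130.8 × g
Your rotor: r = 84 mm = 8.4 cm
130.8 = 1.118 × 10⁻⁵ × 8.4 × N²
N² = 130.8 / (9.3912 × 10⁻⁵) = 1,392,793
N ≈ √1,392,793 ≈ 1,180.2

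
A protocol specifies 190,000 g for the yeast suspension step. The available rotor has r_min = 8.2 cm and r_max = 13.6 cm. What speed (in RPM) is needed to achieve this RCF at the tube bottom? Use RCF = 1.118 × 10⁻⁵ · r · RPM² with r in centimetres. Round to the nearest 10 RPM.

Use r_max = 13.6 cm.
190,000 = 1.118 × 10⁻⁵ × 13.6 × N²
N² = 190,000 / (15.2048 × 10⁻⁵) = 1,249,605,388
N ≈ √1,249,605,388 ≈ 35,349.8

≈ 35350 RPM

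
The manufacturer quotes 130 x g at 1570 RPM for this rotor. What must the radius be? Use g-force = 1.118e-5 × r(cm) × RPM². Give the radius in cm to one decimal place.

4.7 cm

130 = 1.118 × 10⁻⁵ × r × (1570)²
r = 130 / (1.118 × 10⁻⁵ × 2,464,900) = 130 / 27.55758 ≈ 4.717 cm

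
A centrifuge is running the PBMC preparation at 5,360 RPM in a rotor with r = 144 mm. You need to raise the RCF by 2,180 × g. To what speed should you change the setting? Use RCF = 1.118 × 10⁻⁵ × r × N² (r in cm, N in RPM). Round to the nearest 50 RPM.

6500 RPM

r = 144 mm = 14.4 cm
Current RCF = 1.118 × 10⁻⁵ × 14.4 × (5360)² = 1.118 × 10⁻⁵ × 14.4 × 28,729,600 ≈ 4,625.2 × g
Target RCF = 4,625.2 + 2,180 = 6,805.2 × g
N² = 6,805.2 / (16.0992 × 10⁻⁵) = 42,270,423
N ≈ √42,270,423 ≈ 6,501.6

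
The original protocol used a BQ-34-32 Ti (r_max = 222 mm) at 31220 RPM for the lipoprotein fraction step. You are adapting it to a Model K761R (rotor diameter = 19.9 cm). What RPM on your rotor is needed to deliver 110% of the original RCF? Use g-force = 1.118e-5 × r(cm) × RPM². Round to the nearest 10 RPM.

≈ 48910 RPM

Original rotor: r = 222 mm = 22.2 cm
RCF_original = 1.118 × 10⁻⁵ × 22.2 × (31220)² = 1.118 × 10⁻⁵ × 22.2 × 974,688,400 ≈ 241,913.8 × g
Target RCF = 1.1 × 241,913.8 ≈ 266,105.2 × g
Your rotor: r = 19.9 / 2 = 9.95 cm
266,105.2 = 1.118 × 10⁻⁵ × 9.95 × N²
N² = 266,105.2 / (11.1241 × 10⁻⁵) = 2,392,150,376
N ≈ √2,392,150,376 ≈ 48,909.6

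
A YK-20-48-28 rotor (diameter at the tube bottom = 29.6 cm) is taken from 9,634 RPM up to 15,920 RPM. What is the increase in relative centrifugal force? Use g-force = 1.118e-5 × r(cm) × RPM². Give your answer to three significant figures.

≈ 26600 ×g

r = 29.6 / 2 = 14.8 cm
RCF₁ = 1.118 × 10⁻⁵ × 14.8 × (9634)² = 1.118 × 10⁻⁵ × 14.8 × 92,813,956 ≈ 15,357.4 × g
RCF₂ = 1.118 × 10⁻⁵ × 14.8 × (15920)² = 1.118 × 10⁻⁵ × 14.8 × 253,446,400 ≈ 41,936.3 × g
Increase = 41,936.3 − 15,357.4 = 26,578.9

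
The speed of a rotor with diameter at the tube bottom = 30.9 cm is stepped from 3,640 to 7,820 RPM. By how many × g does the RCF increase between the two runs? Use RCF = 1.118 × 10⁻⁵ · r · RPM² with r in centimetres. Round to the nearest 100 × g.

≈ 8300 × g

r = 30.9 / 2 = 15.45 cm
RCF₁ = 1.118 × 10⁻⁵ × 15.45 × (3640)² = 1.118 × 10⁻⁵ × 15.45 × 13,249,600 ≈ 2,288.6 × g
RCF₂ = 1.118 × 10⁻⁵ × 15.45 × (7820)² = 1.118 × 10⁻⁵ × 15.45 × 61,152,400 ≈ 10,562.9 × g
Increase = 10,562.9 − 2,288.6 = 8,274.3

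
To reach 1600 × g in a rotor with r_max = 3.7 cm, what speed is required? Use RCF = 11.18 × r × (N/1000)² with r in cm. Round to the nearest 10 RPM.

RCF = 11.18 × r × (N/1000)²
1,600 = 11.18 × 3.7 × (N/1000)²
(N/1000)² = 1,600 / 41.366 = 38.67911
N = 1000 × √38.67911 ≈ 6,219.3

6220 RPM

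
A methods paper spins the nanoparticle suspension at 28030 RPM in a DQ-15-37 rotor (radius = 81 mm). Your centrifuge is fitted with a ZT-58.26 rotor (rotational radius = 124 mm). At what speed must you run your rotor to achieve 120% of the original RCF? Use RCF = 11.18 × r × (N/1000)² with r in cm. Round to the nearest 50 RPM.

Original rotor: r = 81 mm = 8.1 cm
RCF_original = 11.18 × 8.1 × (28.03)² = 11.18 × 8.1 × 785.6809 ≈ 71,149.7 × g
Target RCF = 1.2 × 71,149.7 ≈ 85,379.6 × g
Your rotor: r = 124 mm = 12.4 cm
85,379.6 = 11.18 × 12.4 × (N/1000)²
(N/1000)² = 85,379.6 / 138.632 = 615.8722
N = 1000 × √615.8722 ≈ 24,816.8

≈ 24800 RPM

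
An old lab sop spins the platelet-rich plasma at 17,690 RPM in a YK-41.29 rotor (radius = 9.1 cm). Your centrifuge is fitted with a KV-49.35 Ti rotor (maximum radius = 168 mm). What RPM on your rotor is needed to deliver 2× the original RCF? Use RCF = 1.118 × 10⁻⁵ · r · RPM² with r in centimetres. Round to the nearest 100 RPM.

≈ 18400 RPM

RCF_original = 1.118 × 10⁻⁵ × 9.1 × (17690)² = 1.118 × 10⁻⁵ × 9.1 × 312,936,100 ≈ 31,837.5 × g
Target RCF = 2 × 31,837.5 ≈ 63,675 × g
Your rotor: r = 168 mm = 16.8 cm
63,675 = 1.118 × 10⁻⁵ × 16.8 × N²
N² = 63,675 / (18.7824 × 10⁻⁵) = 339,014,183
N ≈ √339,014,183 ≈ 18,412.3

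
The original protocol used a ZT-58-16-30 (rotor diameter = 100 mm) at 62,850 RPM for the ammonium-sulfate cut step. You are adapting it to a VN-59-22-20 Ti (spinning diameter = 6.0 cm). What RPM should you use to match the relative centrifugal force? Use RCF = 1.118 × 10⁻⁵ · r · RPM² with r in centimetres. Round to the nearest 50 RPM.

81150 RPM

Original rotor: r = 100 mm / 2 = 50 mm = 5 cm
RCF = 1.118 × 10⁻⁵ × r × N²
RCF_original = 1.118 × 10⁻⁵ × 5 × (62850)² = 1.118 × 10⁻⁵ × 5 × 3,950,122,500 ≈ 220,811.8 × g
Your rotor: r = 6.0 / 2 = 3 cm
220,811.8 = 1.118 × 10⁻⁵ × 3 × N²
N² = 220,811.8 / (3.354 × 10⁻⁵) = 6,583,536,076
N ≈ √6,583,536,076 ≈ 81,139.0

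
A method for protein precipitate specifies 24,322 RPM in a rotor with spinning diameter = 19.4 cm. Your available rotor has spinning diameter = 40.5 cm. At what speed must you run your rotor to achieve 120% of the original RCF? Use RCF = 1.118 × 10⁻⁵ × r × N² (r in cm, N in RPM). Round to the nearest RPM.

Original rotor: r = 19.4 / 2 = 9.7 cm
RCF_original = 1.118 × 10⁻⁵ × 9.7 × (24322)² = 1.118 × 10⁻⁵ × 9.7 × 591,559,684 ≈ 64,152.3 × g
Target RCF = 1.2 × 64,152.3 ≈ 76,982.8 × g
Your rotor: r = 40.5 / 2 = 20.25 cm
76,982.8 = 1.118 × 10⁻⁵ × 20.25 × N²
N² = 76,982.8 / (22.6395 × 10⁻⁵) = 340,037,545
N ≈ √340,037,545 ≈ 18,440.1

≈ 18440 RPM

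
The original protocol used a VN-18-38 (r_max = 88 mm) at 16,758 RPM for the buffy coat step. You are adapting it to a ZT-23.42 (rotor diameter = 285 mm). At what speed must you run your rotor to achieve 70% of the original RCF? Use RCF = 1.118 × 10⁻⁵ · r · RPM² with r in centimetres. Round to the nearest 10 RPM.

11020 RPM

Original rotor: r = 88 mm = 8.8 cm
RCF_original = 1.118 × 10⁻⁵ × 8.8 × (16758)² = 1.118 × 10⁻⁵ × 8.8 × 280,830,564 ≈ 27,629.2 × g
Target RCF = 0.7 × 27,629.2 ≈ 19,340.4 × g
Your rotor: r = 285 mm / 2 = 142.5 mm = 14.25 cm
19,340.4 = 1.118 × 10⁻⁵ × 14.25 × N²
N² = 19,340.4 / (15.9315 × 10⁻⁵) = 121,397,232
N ≈ √121,397,232 ≈ 11,018.0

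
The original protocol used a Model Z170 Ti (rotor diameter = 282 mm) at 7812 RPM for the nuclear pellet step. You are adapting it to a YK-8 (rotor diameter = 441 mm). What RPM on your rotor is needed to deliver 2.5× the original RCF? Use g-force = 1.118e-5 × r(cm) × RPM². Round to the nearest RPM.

Original rotor: r = 282 mm / 2 = 141 mm = 14.1 cm
RCF_original = 1.118 × 10⁻⁵ × 14.1 × (7812)² = 1.118 × 10⁻⁵ × 14.1 × 61,027,344 ≈ 9,620.2 × g
Target RCF = 2.5 × 9,620.2 ≈ 24,050.5 × g
Your rotor: r = 441 mm / 2 = 220.5 mm = 22.05 cm
24,050.5 = 1.118 × 10⁻⁵ × 22.05 × N²
N² = 24,050.5 / (24.6519 × 10⁻⁵) = 97,560,431
N ≈ √97,560,431 ≈ 9,877.3

≈ 9877 RPM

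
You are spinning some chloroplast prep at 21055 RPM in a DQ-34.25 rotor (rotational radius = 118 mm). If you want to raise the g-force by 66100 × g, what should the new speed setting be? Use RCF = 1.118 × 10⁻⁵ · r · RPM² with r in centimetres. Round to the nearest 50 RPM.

r = 118 mm = 11.8 cm
Current RCF = 1.118 × 10⁻⁵ × 11.8 × (21055)² = 1.118 × 10⁻⁵ × 11.8 × 443,313,025 ≈ 58,483.6 × g
Target RCF = 58,483.6 + 66,100 = 124,583.6 × g
N² = 124,583.6 / (13.1924 × 10⁻⁵) = 944,358,873
N ≈ √944,358,873 ≈ 30,730.4

30750 RPM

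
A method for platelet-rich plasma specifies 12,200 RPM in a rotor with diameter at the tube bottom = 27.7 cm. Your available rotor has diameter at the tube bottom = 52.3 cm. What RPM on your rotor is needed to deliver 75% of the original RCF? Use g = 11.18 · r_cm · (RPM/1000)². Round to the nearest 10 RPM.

Original rotor: r = 27.7 / 2 = 13.85 cm
RCF_original = 11.18 × 13.85 × (12.2)² = 11.18 × 13.85 × 148.84 ≈ 23,046.8 × g
Target RCF = 0.75 × 23,046.8 ≈ 17,285.1 × g
Your rotor: r = 52.3 / 2 = 26.15 cm
17,285.1 = 11.18 × 26.15 × (N/1000)²
(N/1000)² = 17,285.1 / 292.357 = 59.12326
N = 1000 × √59.12326 ≈ 7,689.2

7690 RPM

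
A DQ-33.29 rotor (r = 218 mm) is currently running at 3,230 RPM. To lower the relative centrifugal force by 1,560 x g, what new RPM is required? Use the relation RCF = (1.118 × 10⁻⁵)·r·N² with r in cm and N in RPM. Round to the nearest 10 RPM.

2010 RPM

r = 218 mm = 21.8 cm
Current RCF = 1.118 × 10⁻⁵ × 21.8 × (3230)² = 1.118 × 10⁻⁵ × 21.8 × 10,432,900 ≈ 2,542.7 × g
Target RCF = 2,542.7 − 1,560 = 982.7 × g
N² = 982.7 / (24.3724 × 10⁻⁵) = 4,032,020
N ≈ √4,032,020 ≈ 2,008.0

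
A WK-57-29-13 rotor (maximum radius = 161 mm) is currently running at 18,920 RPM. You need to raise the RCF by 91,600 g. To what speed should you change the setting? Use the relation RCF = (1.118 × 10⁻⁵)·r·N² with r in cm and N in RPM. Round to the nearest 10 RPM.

29440 RPM

r = 161 mm = 16.1 cm
Current RCF = 1.118 × 10⁻⁵ × 16.1 × (18920)² = 1.118 × 10⁻⁵ × 16.1 × 357,966,400 ≈ 64,433.2 × g
Target RCF = 64,433.2 + 91,600 = 156,033.2 × g
N² = 156,033.2 / (17.9998 × 10⁻⁵) = 866,860,743
N ≈ √866,860,743 ≈ 29,442.5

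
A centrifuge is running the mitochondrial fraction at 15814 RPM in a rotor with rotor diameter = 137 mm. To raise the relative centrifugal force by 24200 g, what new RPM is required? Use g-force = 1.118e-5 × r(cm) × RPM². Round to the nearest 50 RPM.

r = 137 mm / 2 = 68.5 mm = 6.85 cm
Current RCF = 1.118 × 10⁻⁵ × 6.85 × (15814)² = 1.118 × 10⁻⁵ × 6.85 × 250,082,596 ≈ 19,152.1 × g
Target RCF = 19,152.1 + 24,200 = 43,352.1 × g
N² = 43,352.1 / (7.6583 × 10⁻⁵) = 566,079,939
N ≈ √566,079,939 ≈ 23,792.4

≈ 23800 RPM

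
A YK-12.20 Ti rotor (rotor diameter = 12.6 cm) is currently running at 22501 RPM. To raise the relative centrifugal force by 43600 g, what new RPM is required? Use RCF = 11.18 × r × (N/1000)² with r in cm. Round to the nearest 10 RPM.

N₂ ≈ 33550 RPM

r = 12.6 / 2 = 6.3 cm
Current RCF = 11.18 × 6.3 × (22.501)² = 11.18 × 6.3 × 506.295001 ≈ 35,660.4 × g
Target RCF = 35,660.4 + 43,600 = 79,260.4 × g
(N/1000)² = 79,260.4 / 70.434 = 1125.314
N = 1000 × √1125.314 ≈ 33,545.7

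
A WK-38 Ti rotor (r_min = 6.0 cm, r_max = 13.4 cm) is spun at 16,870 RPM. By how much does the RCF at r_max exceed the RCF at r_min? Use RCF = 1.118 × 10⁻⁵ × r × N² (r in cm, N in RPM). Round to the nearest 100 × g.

RCF_max = 1.118 × 10⁻⁵ × 13.4 × (16870)² = 1.118 × 10⁻⁵ × 13.4 × 284,596,900 ≈ 42,636 × g
RCF_min = 1.118 × 10⁻⁵ × 6 × (16870)² = 1.118 × 10⁻⁵ × 6 × 284,596,900 ≈ 19,090.8 × g
ΔRCF = 42,636 − 19,090.8 = 23,545.2

≈ 23500 ×g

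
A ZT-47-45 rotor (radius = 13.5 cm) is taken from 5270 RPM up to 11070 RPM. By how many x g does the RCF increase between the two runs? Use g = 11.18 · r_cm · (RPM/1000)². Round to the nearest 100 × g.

≈ 14300 x g

RCF₁ = 11.18 × 13.5 × (5.27)² = 11.18 × 13.5 × 27.7729 ≈ 4,191.8 × g
RCF₂ = 11.18 × 13.5 × (11.07)² = 11.18 × 13.5 × 122.5449 ≈ 18,495.7 × g
Increase = 18,495.7 − 4,191.8 = 14,303.9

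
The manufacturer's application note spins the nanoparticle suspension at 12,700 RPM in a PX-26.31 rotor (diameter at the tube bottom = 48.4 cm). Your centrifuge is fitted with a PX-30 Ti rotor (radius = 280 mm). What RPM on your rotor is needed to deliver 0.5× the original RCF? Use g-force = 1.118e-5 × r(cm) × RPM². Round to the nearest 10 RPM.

Original rotor: r = 48.4 / 2 = 24.2 cm
RCF = 1.118 × 10⁻⁵ × r × N²
RCF_original = 1.118 × 10⁻⁵ × 24.2 × (12700)² = 1.118 × 10⁻⁵ × 24.2 × 161,290,000 ≈ 43,638 × g
Target RCF = 0.5 × 43,638 ≈ 21,819 × g
Your rotor: r = 280 mm = 28.0 cm
21,819 = 1.118 × 10⁻⁵ × 28 × N²
N² = 21,819 / (31.304 × 10⁻⁵) = 69,700,358
N ≈ √69,700,358 ≈ 8,348.7

≈ 8350 RPM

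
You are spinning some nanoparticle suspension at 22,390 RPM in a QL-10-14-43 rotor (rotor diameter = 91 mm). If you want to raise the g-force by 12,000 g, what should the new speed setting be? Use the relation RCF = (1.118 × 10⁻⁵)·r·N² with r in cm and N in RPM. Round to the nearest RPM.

r = 91 mm / 2 = 45.5 mm = 4.55 cm
Current RCF = 1.118 × 10⁻⁵ × 4.55 × (22390)² = 1.118 × 10⁻⁵ × 4.55 × 501,312,100 ≈ 25,501.2 × g
Target RCF = 25,501.2 + 12,000 = 37,501.2 × g
N² = 37,501.2 / (5.0869 × 10⁻⁵) = 737,211,268
N ≈ √737,211,268 ≈ 27,151.6

N₂ ≈ 27152 RPM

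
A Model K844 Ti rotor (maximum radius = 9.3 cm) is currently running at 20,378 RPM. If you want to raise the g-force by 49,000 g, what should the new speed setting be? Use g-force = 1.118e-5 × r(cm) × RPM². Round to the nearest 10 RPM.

Current RCF = 1.118 × 10⁻⁵ × 9.3 × (20378)² = 1.118 × 10⁻⁵ × 9.3 × 415,262,884 ≈ 43,176.5 × g
Target RCF = 43,176.5 + 49,000 = 92,176.5 × g
N² = 92,176.5 / (10.3974 × 10⁻⁵) = 886,534,134
N ≈ √886,534,134 ≈ 29,774.7

≈ 29770 RPM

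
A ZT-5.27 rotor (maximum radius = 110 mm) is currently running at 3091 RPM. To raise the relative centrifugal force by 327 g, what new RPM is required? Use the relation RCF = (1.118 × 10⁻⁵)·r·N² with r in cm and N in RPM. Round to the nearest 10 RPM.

3490 RPM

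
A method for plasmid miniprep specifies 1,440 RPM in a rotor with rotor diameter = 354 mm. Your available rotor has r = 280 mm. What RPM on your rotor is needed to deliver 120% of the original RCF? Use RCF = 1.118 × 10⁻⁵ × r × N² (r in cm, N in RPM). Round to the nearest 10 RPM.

≈ 1250 RPM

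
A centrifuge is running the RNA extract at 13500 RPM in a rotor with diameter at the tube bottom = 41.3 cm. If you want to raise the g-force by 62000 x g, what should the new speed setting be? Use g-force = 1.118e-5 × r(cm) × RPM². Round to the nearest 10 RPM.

N₂ ≈ 21230 RPM

r = 41.3 / 2 = 20.65 cm
Current RCF = 1.118 × 10⁻⁵ × 20.65 × (13500)² = 1.118 × 10⁻⁵ × 20.65 × 182,250,000 ≈ 42,075.5 × g
Target RCF = 42,075.5 + 62,000 = 104,075.5 × g
N² = 104,075.5 / (23.0867 × 10⁻⁵) = 450,802,843
N ≈ √450,802,843 ≈ 21,232.1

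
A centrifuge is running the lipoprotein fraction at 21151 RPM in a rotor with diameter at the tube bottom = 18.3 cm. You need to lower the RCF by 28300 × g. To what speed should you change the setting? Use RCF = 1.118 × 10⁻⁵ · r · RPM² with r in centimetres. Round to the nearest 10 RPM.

r = 18.3 / 2 = 9.15 cm
Current RCF = 1.118 × 10⁻⁵ × 9.15 × (21151)² = 1.118 × 10⁻⁵ × 9.15 × 447,364,801 ≈ 45,764.1 × g
Target RCF = 45,764.1 − 28,300 = 17,464.1 × g
N² = 17,464.1 / (10.2297 × 10⁻⁵) = 170,719,571
N ≈ √170,719,571 ≈ 13,066.0

N₂ ≈ 13070 RPM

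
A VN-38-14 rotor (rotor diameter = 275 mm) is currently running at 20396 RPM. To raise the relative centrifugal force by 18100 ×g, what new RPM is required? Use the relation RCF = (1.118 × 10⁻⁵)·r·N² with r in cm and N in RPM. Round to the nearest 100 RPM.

N₂ ≈ 23100 RPM

r = 275 mm / 2 = 137.5 mm = 13.75 cm
Current RCF = 1.118 × 10⁻⁵ × 13.75 × (20396)² = 1.118 × 10⁻⁵ × 13.75 × 415,996,816 ≈ 63,949.1 × g
Target RCF = 63,949.1 + 18,100 = 82,049.1 × g
N² = 82,049.1 / (15.3725 × 10⁻⁵) = 533,739,470
N ≈ √533,739,470 ≈ 23,102.8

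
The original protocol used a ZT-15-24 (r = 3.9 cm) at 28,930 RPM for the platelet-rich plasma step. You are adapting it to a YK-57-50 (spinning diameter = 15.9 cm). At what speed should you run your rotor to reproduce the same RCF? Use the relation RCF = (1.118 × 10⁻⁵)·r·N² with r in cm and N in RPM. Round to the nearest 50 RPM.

≈ 20250 RPM

RCF_original = 1.118 × 10⁻⁵ × 3.9 × (28930)² = 1.118 × 10⁻⁵ × 3.9 × 836,944,900 ≈ 36,492.5 × g
Your rotor: r = 15.9 / 2 = 7.95 cm
36,492.5 = 1.118 × 10⁻⁵ × 7.95 × N²
N² = 36,492.5 / (8.8881 × 10⁻⁵) = 410,577,064
N ≈ √410,577,064 ≈ 20,262.7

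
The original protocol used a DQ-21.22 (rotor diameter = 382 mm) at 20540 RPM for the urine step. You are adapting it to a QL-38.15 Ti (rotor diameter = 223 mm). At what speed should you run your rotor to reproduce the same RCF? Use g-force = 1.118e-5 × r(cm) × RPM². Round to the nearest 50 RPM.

≈ 26900 RPM

Original rotor: r = 382 mm / 2 = 191 mm = 19.1 cm
RCF = 1.118 × 10⁻⁵ × r × N²
RCF_original = 1.118 × 10⁻⁵ × 19.1 × (20540)² = 1.118 × 10⁻⁵ × 19.1 × 421,891,600 ≈ 90,089.9 × g
Your rotor: r = 223 mm / 2 = 111.5 mm = 11.15 cm
90,089.9 = 1.118 × 10⁻⁵ × 11.15 × N²
N² = 90,089.9 / (12.4657 × 10⁻⁵) = 722,702,295
N ≈ √722,702,295 ≈ 26,883.1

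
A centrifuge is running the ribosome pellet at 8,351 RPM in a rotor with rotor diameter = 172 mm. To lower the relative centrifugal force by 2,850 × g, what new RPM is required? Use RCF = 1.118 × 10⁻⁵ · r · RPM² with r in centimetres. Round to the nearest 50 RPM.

≈ 6350 RPM

r = 172 mm / 2 = 86 mm = 8.6 cm
Current RCF = 1.118 × 10⁻⁵ × 8.6 × (8351)² = 1.118 × 10⁻⁵ × 8.6 × 69,739,201 ≈ 6,705.3 × g
Target RCF = 6,705.3 − 2,850 = 3,855.3 × g
N² = 3,855.3 / (9.6148 × 10⁻⁵) = 40,097,558
N ≈ √40,097,558 ≈ 6,332.3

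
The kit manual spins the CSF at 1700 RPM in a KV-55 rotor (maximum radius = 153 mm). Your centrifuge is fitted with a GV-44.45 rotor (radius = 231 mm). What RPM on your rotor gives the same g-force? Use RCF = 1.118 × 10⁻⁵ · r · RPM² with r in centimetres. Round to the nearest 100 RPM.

Original rotor: r = 153 mm = 15.3 cm
RCF_original = 1.118 × 10⁻⁵ × 15.3 × (1700)² = 1.118 × 10⁻⁵ × 15.3 × 2,890,000 ≈ 494.3 × g
Your rotor: r = 231 mm = 23.1 cm
494.3 = 1.118 × 10⁻⁵ × 23.1 × N²
N² = 494.3 / (25.8258 × 10⁻⁵) = 1,913,977
N ≈ √1,913,977 ≈ 1,383.5

≈ 1400 RPM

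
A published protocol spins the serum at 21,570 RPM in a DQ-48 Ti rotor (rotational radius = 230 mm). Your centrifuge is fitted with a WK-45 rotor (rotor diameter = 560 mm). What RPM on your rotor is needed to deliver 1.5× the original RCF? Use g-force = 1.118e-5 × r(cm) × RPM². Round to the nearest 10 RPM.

≈ 23940 RPM

Original rotor: r = 230 mm = 23.0 cm
RCF = 1.118 × 10⁻⁵ × r × N²
RCF_original = 1.118 × 10⁻⁵ × 23 × (21570)² = 1.118 × 10⁻⁵ × 23 × 465,264,900 ≈ 119,638.2 × g
Target RCF = 1.5 × 119,638.2 ≈ 179,457.3 × g
Your rotor: r = 560 mm / 2 = 280 mm = 28 cm
179,457.3 = 1.118 × 10⁻⁵ × 28 × N²
N² = 179,457.3 / (31.304 × 10⁻⁵) = 573,272,745
N ≈ √573,272,745 ≈ 23,943.1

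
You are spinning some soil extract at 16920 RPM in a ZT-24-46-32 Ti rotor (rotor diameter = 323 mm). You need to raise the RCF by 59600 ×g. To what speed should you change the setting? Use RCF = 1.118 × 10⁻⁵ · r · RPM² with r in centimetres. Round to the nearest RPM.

24827 RPM

r = 323 mm / 2 = 161.5 mm = 16.15 cm
Current RCF = 1.118 × 10⁻⁵ × 16.15 × (16920)² = 1.118 × 10⁻⁵ × 16.15 × 286,286,400 ≈ 51,691 × g
Target RCF = 51,691 + 59,600 = 111,291 × g
N² = 111,291 / (18.0557 × 10⁻⁵) = 616,375,992
N ≈ √616,375,992 ≈ 24,826.9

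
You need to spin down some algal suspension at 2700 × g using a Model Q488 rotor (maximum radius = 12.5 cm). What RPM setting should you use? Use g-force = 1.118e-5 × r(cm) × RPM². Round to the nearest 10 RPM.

N ≈ 4400 RPM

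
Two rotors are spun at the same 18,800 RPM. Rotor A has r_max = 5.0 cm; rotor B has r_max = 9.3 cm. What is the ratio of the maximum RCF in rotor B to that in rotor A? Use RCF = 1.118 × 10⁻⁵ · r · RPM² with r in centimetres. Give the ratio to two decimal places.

1.86

At fixed N, RCF ∝ r, so RCF_B/RCF_A = r_B/r_A = 9.3 / 5.0 = 1.8600.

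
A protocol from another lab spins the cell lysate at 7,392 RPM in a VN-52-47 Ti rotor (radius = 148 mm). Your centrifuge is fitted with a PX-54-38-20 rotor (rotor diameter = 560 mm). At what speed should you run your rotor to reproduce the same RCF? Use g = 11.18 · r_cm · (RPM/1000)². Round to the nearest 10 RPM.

≈ 5370 RPM

Original rotor: r = 148 mm = 14.8 cm
RCF_original = 11.18 × 14.8 × (7.392)² = 11.18 × 14.8 × 54.641664 ≈ 9,041.2 × g
Your rotor: r = 560 mm / 2 = 280 mm = 28 cm
9,041.2 = 11.18 × 28 × (N/1000)²
(N/1000)² = 9,041.2 / 313.04 = 28.88193
N = 1000 × √28.88193 ≈ 5,374.2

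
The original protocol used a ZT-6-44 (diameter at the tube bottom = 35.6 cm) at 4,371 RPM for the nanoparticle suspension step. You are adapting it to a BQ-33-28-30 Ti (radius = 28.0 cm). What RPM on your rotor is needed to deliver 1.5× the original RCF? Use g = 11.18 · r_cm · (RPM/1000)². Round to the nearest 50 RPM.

Original rotor: r = 35.6 / 2 = 17.8 cm
RCF = 11.18 × r × (N/1000)²
RCF_original = 11.18 × 17.8 × (4.371)² = 11.18 × 17.8 × 19.105641 ≈ 3,802.1 × g
Target RCF = 1.5 × 3,802.1 ≈ 5,703.1 × g
5,703.1 = 11.18 × 28 × (N/1000)²
(N/1000)² = 5,703.1 / 313.04 = 18.21844
N = 1000 × √18.21844 ≈ 4,268.3

≈ 4250 RPM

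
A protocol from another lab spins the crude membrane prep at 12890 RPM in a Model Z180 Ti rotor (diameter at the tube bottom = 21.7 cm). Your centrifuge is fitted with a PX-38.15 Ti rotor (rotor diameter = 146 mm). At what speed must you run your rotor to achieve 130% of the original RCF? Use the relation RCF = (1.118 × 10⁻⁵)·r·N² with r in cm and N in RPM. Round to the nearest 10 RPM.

≈ 17920 RPM

Original rotor: r = 21.7 / 2 = 10.85 cm
RCF_original = 1.118 × 10⁻⁵ × 10.85 × (12890)² = 1.118 × 10⁻⁵ × 10.85 × 166,152,100 ≈ 20,154.7 × g
Target RCF = 1.3 × 20,154.7 ≈ 26,201.1 × g
Your rotor: r = 146 mm / 2 = 73 mm = 7.3 cm
26,201.1 = 1.118 × 10⁻⁵ × 7.3 × N²
N² = 26,201.1 / (8.1614 × 10⁻⁵) = 321,036,832
N ≈ √321,036,832 ≈ 17,917.5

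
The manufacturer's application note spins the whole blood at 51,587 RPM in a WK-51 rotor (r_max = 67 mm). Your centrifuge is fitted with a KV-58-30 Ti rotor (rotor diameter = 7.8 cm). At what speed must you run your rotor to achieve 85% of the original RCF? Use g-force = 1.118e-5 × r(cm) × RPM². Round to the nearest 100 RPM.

Original rotor: r = 67 mm = 6.7 cm
RCF_original = 1.118 × 10⁻⁵ × 6.7 × (51587)² = 1.118 × 10⁻⁵ × 6.7 × 2,661,218,569 ≈ 199,341.2 × g
Target RCF = 0.85 × 199,341.2 ≈ 169,440 × g
Your rotor: r = 7.8 / 2 = 3.9 cm
169,440 = 1.118 × 10⁻⁵ × 3.9 × N²
N² = 169,440 / (4.3602 × 10⁻⁵) = 3,886,060,272
N ≈ √3,886,060,272 ≈ 62,338.3

62300 RPM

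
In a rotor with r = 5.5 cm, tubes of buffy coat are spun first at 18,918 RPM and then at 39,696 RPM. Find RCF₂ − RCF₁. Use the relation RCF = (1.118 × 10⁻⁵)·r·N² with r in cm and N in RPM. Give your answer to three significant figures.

RCF₁ = 1.118 × 10⁻⁵ × 5.5 × (18918)² = 1.118 × 10⁻⁵ × 5.5 × 357,890,724 ≈ 22,006.7 × g
RCF₂ = 1.118 × 10⁻⁵ × 5.5 × (39696)² = 1.118 × 10⁻⁵ × 5.5 × 1,575,772,416 ≈ 96,894.2 × g
Increase = 96,894.2 − 22,006.7 = 74,887.5

74900 x g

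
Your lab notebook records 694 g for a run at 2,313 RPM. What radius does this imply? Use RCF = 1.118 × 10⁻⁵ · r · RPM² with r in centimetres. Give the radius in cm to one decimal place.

694 = 1.118 × 10⁻⁵ × r × (2313)²
r = 694 / (1.118 × 10⁻⁵ × 5,349,969) = 694 / 59.81265 ≈ 11.603 cm

≈ 11.6 cm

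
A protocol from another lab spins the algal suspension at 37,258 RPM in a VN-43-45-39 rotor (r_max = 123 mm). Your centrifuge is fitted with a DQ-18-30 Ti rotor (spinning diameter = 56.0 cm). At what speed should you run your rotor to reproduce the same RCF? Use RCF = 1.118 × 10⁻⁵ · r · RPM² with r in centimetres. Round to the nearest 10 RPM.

Original rotor: r = 123 mm = 12.3 cm
RCF_original = 1.118 × 10⁻⁵ × 12.3 × (37258)² = 1.118 × 10⁻⁵ × 12.3 × 1,388,158,564 ≈ 190,891.2 × g
Your rotor: r = 56.0 / 2 = 28 cm
190,891.2 = 1.118 × 10⁻⁵ × 28 × N²
N² = 190,891.2 / (31.304 × 10⁻⁵) = 609,798,109
N ≈ √609,798,109 ≈ 24,694.1

24690 RPM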